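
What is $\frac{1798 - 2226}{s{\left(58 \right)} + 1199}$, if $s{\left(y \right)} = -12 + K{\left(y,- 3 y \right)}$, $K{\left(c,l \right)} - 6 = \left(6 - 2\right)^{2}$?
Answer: $- \frac{428}{1209} \approx -0.35401$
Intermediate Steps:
$K{\left(c,l \right)} = 22$ ($K{\left(c,l \right)} = 6 + \left(6 - 2\right)^{2} = 6 + 4^{2} = 6 + 16 = 22$)
$s{\left(y \right)} = 10$ ($s{\left(y \right)} = -12 + 22 = 10$)
$\frac{1798 - 2226}{s{\left(58 \right)} + 1199} = \frac{1798 - 2226}{10 + 1199} = - \frac{428}{1209}$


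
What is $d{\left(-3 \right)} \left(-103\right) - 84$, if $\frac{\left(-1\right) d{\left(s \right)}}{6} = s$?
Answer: $-1938$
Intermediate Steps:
$d{\left(s \right)} = - 6 s$
$d{\left(-3 \right)} \left(-103\right) - 84 = \left(-6\right) \left(-3\right) \left(-103\right) - 84 = 18 \left(-103\right) - 84 = -1854 - 84 = -1938$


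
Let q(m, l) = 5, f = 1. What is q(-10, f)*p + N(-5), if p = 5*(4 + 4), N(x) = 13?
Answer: 213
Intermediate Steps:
p = 40 (p = 5*8 = 40)
q(-10, f)*p + N(-5) = 5*40 + 13 = 200 + 13 = 213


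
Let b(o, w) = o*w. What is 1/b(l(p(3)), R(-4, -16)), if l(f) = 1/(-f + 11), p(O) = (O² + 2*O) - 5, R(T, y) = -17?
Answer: -1/17 ≈ -0.058824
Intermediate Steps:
p(O) = -5 + O² + 2*O
l(f) = 1/(11 - f)
1/b(l(p(3)), R(-4, -16)) = 1/(-1/(-11 + (-5 + 3² + 2*3))*(-17)) = 1/(-1/(-11 + (-5 + 9 + 6))*(-17)) = 1/(-1/(-11 + 10)*(-17)) = 1/(-1/(-1)*(-17)) = 1/(-1*(-1)*(-17)) = 1/(1*(-17)) = 1/(-17) = -1/17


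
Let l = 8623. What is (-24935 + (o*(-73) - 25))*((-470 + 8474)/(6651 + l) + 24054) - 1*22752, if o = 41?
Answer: -5135262850224/7637 ≈ -6.7242e+8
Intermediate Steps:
(-24935 + (o*(-73) - 25))*((-470 + 8474)/(6651 + l) + 24054) - 1*22752 = (-24935 + (41*(-73) - 25))*((-470 + 8474)/(6651 + 8623) + 24054) - 1*22752 = (-24935 + (-2993 - 25))*(8004/15274 + 24054) - 22752 = (-24935 - 3018)*(8004*(1/15274) + 24054) - 22752 = -27953*(4002/7637 + 24054) - 22752 = -27953*183704400/7637 - 22752 = -5135089093200/7637 - 22752 = -5135262850224/7637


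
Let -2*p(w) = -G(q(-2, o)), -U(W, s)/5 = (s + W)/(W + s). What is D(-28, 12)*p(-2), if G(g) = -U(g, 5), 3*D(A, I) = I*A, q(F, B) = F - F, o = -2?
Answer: -280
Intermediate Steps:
q(F, B) = 0
U(W, s) = -5 (U(W, s) = -5*(s + W)/(W + s) = -5*(W + s)/(W + s) = -5*1 = -5)
D(A, I) = A*I/3 (D(A, I) = (I*A)/3 = (A*I)/3 = A*I/3)
G(g) = 5 (G(g) = -1*(-5) = 5)
p(w) = 5/2 (p(w) = -(-1)*5/2 = -½*(-5) = 5/2)
D(-28, 12)*p(-2) = ((⅓)*(-28)*12)*(5/2) = -112*5/2 = -280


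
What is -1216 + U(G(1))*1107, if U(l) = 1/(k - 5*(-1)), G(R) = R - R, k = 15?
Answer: -23213/20 ≈ -1160.7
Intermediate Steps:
G(R) = 0
U(l) = 1/20 (U(l) = 1/(15 - 5*(-1)) = 1/(15 + 5) = 1/20)
-1216 + U(G(1))*1107 = -1216 + (1/20)*1107 = -1216 + 1107/20 = -23213/20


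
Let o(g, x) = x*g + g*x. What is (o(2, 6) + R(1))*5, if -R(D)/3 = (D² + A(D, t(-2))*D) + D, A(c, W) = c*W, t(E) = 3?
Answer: 45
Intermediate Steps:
A(c, W) = W*c
R(D) = -12*D² - 3*D (R(D) = -3*((D² + (3*D)*D) + D) = -3*((D² + 3*D²) + D) = -3*(4*D² + D) = -3*(D + 4*D²) = -12*D² - 3*D)
o(g, x) = 2*g*x (o(g, x) = g*x + g*x = 2*g*x)
(o(2, 6) + R(1))*5 = (2*2*6 - 3*1*(1 + 4*1))*5 = (24 - 3*1*(1 + 4))*5 = (24 - 3*1*5)*5 = (24 - 15)*5 = 9*5 = 45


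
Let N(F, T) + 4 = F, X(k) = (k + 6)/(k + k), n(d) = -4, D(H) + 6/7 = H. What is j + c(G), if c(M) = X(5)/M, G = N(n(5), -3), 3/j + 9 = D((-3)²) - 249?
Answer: -6973/46640 ≈ -0.14951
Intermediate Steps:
D(H) = -6/7 + H
j = -7/583 (j = 3/(-9 + ((-6/7 + (-3)²) - 249)) = 3/(-9 + ((-6/7 + 9) - 249)) = 3/(-9 + (57/7 - 249)) = 3/(-9 - 1686/7) = 3/(-1749/7) = 3*(-7/1749) = -7/583 ≈ -0.012007)
X(k) = (6 + k)/(2*k) (X(k) = (6 + k)/((2*k)) = (6 + k)*(1/(2*k)) = (6 + k)/(2*k))
N(F, T) = -4 + F
G = -8 (G = -4 - 4 = -8)
c(M) = 11/(10*M) (c(M) = ((½)*(6 + 5)/5)/M = ((½)*(⅕)*11)/M = 11/(10*M))
j + c(G) = -7/583 + (11/10)/(-8) = -7/583 + (11/10)*(-⅛) = -7/583 - 11/80 = -6973/46640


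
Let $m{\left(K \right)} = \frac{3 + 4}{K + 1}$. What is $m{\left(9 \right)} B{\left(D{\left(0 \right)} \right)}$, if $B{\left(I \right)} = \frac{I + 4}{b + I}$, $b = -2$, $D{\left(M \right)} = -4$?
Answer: $0$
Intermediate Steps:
$m{\left(K \right)} = \frac{7}{1 + K}$
$B{\left(I \right)} = \frac{4 + I}{-2 + I}$ ($B{\left(I \right)} = \frac{I + 4}{-2 + I} = \frac{4 + I}{-2 + I}$)
$m{\left(9 \right)} B{\left(D{\left(0 \right)} \right)} = \frac{7}{1 + 9} \frac{4 - 4}{-2 - 4} = \frac{7}{10} \frac{1}{-6} \cdot 0 = 7 \cdot \frac{1}{10} \left(\left(- \frac{1}{6}\right) 0\right) = \frac{7}{10} \cdot 0 = 0$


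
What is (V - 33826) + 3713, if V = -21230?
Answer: -51343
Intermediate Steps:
(V - 33826) + 3713 = (-21230 - 33826) + 3713 = -55056 + 3713 = -51343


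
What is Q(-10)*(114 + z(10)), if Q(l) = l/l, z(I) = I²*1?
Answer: 214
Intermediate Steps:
z(I) = I²
Q(l) = 1
Q(-10)*(114 + z(10)) = 1*(114 + 10²) = 1*(114 + 100) = 1*214 = 214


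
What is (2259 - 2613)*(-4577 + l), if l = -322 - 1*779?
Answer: 2010012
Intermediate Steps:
l = -1101 (l = -322 - 779 = -1101)
(2259 - 2613)*(-4577 + l) = (2259 - 2613)*(-4577 - 1101) = -354*(-5678) = 2010012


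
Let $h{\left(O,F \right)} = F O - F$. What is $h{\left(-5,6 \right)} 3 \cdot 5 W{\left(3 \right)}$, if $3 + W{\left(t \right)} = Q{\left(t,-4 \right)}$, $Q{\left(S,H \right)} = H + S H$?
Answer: $10260$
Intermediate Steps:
$Q{\left(S,H \right)} = H + H S$
$h{\left(O,F \right)} = - F + F O$
$W{\left(t \right)} = -7 - 4 t$ ($W{\left(t \right)} = -3 - 4 \left(1 + t\right) = -3 - \left(4 + 4 t\right) = -7 - 4 t$)
$h{\left(-5,6 \right)} 3 \cdot 5 W{\left(3 \right)} = 6 \left(-1 - 5\right) 3 \cdot 5 \left(-7 - 12\right) = 6 \left(-6\right) 15 \left(-7 - 12\right) = \left(-36\right) 15 \left(-19\right) = \left(-540\right) \left(-19\right) = 10260$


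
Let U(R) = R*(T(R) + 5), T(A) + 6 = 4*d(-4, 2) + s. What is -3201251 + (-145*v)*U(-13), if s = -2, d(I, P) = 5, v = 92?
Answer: -253111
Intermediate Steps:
T(A) = 12 (T(A) = -6 + (4*5 - 2) = -6 + (20 - 2) = -6 + 18 = 12)
U(R) = 17*R (U(R) = R*(12 + 5) = R*17 = 17*R)
-3201251 + (-145*v)*U(-13) = -3201251 + (-145*92)*(17*(-13)) = -3201251 - 13340*(-221) = -3201251 + 2948140 = -253111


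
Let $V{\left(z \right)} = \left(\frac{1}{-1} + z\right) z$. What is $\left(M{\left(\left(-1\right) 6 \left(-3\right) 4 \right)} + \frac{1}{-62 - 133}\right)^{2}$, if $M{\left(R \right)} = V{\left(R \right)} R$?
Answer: $\frac{5151288741805441}{38025} \approx 1.3547 \cdot 10^{11}$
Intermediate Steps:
$V{\left(z \right)} = z \left(-1 + z\right)$ ($V{\left(z \right)} = \left(-1 + z\right) z = z \left(-1 + z\right)$)
$M{\left(R \right)} = R^{2} \left(-1 + R\right)$ ($M{\left(R \right)} = R \left(-1 + R\right) R = R^{2} \left(-1 + R\right)$)
$\left(M{\left(\left(-1\right) 6 \left(-3\right) 4 \right)} + \frac{1}{-62 - 133}\right)^{2} = \left(\left(\left(-1\right) 6 \left(-3\right) 4\right)^{2} \left(-1 + \left(-1\right) 6 \left(-3\right) 4\right) + \frac{1}{-62 - 133}\right)^{2} = \left(\left(\left(-6\right) \left(-3\right) 4\right)^{2} \left(-1 + \left(-6\right) \left(-3\right) 4\right) + \frac{1}{-195}\right)^{2} = \left(\left(18 \cdot 4\right)^{2} \left(-1 + 18 \cdot 4\right) - \frac{1}{195}\right)^{2} = \left(72^{2} \left(-1 + 72\right) - \frac{1}{195}\right)^{2} = \left(5184 \cdot 71 - \frac{1}{195}\right)^{2} = \left(368064 - \frac{1}{195}\right)^{2} = \left(\frac{71772479}{195}\right)^{2} = \frac{5151288741805441}{38025}$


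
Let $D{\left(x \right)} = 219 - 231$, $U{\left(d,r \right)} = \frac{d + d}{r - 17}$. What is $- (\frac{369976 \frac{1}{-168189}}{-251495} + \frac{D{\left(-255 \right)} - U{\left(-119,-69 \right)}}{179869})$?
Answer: $\frac{23998139607233}{327153611840537685} \approx 7.3354 \cdot 10^{-5}$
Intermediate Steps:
$U{\left(d,r \right)} = \frac{2 d}{-17 + r}$
$D{\left(x \right)} = -12$
$- (\frac{369976 \frac{1}{-168189}}{-251495} + \frac{D{\left(-255 \right)} - U{\left(-119,-69 \right)}}{179869}) = - (\frac{369976 \frac{1}{-168189}}{-251495} + \frac{-12 - 2 \left(-119\right) \frac{1}{-17 - 69}}{179869}) = - (369976 \left(- \frac{1}{168189}\right) \left(- \frac{1}{251495}\right) + \left(-12 - 2 \left(-119\right) \frac{1}{-86}\right) \frac{1}{179869}) = - (\left(- \frac{369976}{168189}\right) \left(- \frac{1}{251495}\right) + \left(-12 - 2 \left(-119\right) \left(- \frac{1}{86}\right)\right) \frac{1}{179869}) = - (\frac{369976}{42298692555} + \left(-12 - \frac{119}{43}\right) \frac{1}{179869}) = - (\frac{369976}{42298692555} - \frac{635}{7734367}) = \left(-1\right) \left(- \frac{23998139607233}{327153611840537685}\right) = \frac{23998139607233}{327153611840537685}$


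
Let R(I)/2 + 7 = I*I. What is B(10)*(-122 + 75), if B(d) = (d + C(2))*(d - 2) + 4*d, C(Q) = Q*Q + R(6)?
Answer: -28952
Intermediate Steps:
R(I) = -14 + 2*I² (R(I) = -14 + 2*(I*I) = -14 + 2*I²)
C(Q) = 58 + Q² (C(Q) = Q*Q + (-14 + 2*6²) = Q² + (-14 + 2*36) = Q² + (-14 + 72) = Q² + 58 = 58 + Q²)
B(d) = 4*d + (-2 + d)*(62 + d) (B(d) = (d + (58 + 2²))*(d - 2) + 4*d = (d + (58 + 4))*(-2 + d) + 4*d = (d + 62)*(-2 + d) + 4*d = (62 + d)*(-2 + d) + 4*d = (-2 + d)*(62 + d) + 4*d = 4*d + (-2 + d)*(62 + d))
B(10)*(-122 + 75) = (-124 + 10² + 64*10)*(-122 + 75) = (-124 + 100 + 640)*(-47) = 616*(-47) = -28952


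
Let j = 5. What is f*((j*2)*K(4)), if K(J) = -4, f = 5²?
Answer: -1000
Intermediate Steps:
f = 25
f*((j*2)*K(4)) = 25*((5*2)*(-4)) = 25*(10*(-4)) = 25*(-40) = -1000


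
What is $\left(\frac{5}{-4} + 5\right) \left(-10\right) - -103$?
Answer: $\frac{131}{2} \approx 65.5$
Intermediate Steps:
$\left(\frac{5}{-4} + 5\right) \left(-10\right) - -103 = \left(5 \left(- \frac{1}{4}\right) + 5\right) \left(-10\right) + 103 = \left(- \frac{5}{4} + 5\right) \left(-10\right) + 103 = \frac{15}{4} \left(-10\right) + 103 = - \frac{75}{2} + 103 = \frac{131}{2}$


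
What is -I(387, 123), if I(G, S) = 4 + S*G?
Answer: -47605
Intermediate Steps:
I(G, S) = 4 + G*S
-I(387, 123) = -(4 + 387*123) = -(4 + 47601) = -1*47605 = -47605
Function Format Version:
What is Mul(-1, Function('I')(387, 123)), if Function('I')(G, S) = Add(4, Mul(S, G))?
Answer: -47605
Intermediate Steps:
Function('I')(G, S) = Add(4, Mul(G, S))
Mul(-1, Function('I')(387, 123)) = Mul(-1, Add(4, Mul(387, 123))) = Mul(-1, Add(4, 47601)) = Mul(-1, 47605) = -47605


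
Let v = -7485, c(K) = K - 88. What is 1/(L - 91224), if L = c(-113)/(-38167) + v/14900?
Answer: -113737660/10375660832859 ≈ -1.0962e-5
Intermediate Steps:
c(K) = -88 + K
L = -56537019/113737660 (L = (-88 - 113)/(-38167) - 7485/14900 = -201*(-1/38167) - 7485*1/14900 = 201/38167 - 1497/2980 = -56537019/113737660 ≈ -0.49708)
1/(L - 91224) = 1/(-56537019/113737660 - 91224) = 1/(-10375660832859/113737660) = -113737660/10375660832859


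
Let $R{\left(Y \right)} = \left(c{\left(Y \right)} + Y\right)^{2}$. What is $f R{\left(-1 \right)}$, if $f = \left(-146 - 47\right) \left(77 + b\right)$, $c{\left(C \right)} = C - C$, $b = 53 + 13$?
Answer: $-27599$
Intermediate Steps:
$b = 66$
$c{\left(C \right)} = 0$
$R{\left(Y \right)} = Y^{2}$ ($R{\left(Y \right)} = \left(0 + Y\right)^{2} = Y^{2}$)
$f = -27599$ ($f = \left(-146 - 47\right) \left(77 + 66\right) = \left(-193\right) 143 = -27599$)
$f R{\left(-1 \right)} = - 27599 \left(-1\right)^{2} = \left(-27599\right) 1 = -27599$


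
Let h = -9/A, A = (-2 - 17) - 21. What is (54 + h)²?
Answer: 4704561/1600 ≈ 2940.4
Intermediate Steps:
A = -40 (A = -19 - 21 = -40)
h = 9/40 (h = -9/(-40) = -9*(-1/40) = 9/40 ≈ 0.22500)
(54 + h)² = (54 + 9/40)² = (2169/40)² = 4704561/1600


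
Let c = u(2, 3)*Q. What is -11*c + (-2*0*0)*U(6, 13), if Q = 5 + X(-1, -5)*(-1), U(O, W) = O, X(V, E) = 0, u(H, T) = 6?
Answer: -330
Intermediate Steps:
Q = 5 (Q = 5 + 0*(-1) = 5 + 0 = 5)
c = 30 (c = 6*5 = 30)
-11*c + (-2*0*0)*U(6, 13) = -11*30 + (-2*0*0)*6 = -330 + (0*0)*6 = -330 + 0*6 = -330 + 0 = -330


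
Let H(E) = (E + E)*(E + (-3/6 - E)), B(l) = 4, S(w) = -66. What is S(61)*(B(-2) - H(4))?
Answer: -528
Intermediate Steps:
H(E) = -E (H(E) = (2*E)*(E + (-3*⅙ - E)) = (2*E)*(E + (-½ - E)) = (2*E)*(-½) = -E)
S(61)*(B(-2) - H(4)) = -66*(4 - (-1)*4) = -66*(4 - 1*(-4)) = -66*(4 + 4) = -66*8 = -528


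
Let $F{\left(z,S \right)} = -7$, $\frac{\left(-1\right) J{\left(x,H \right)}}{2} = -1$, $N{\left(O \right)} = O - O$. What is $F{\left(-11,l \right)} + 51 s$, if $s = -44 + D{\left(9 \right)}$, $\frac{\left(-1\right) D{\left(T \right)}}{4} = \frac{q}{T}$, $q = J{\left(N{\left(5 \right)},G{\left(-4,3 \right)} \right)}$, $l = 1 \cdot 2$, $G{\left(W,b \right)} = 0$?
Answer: $- \frac{6889}{3} \approx -2296.3$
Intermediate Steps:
$N{\left(O \right)} = 0$
$l = 2$
$J{\left(x,H \right)} = 2$ ($J{\left(x,H \right)} = \left(-2\right) \left(-1\right) = 2$)
$q = 2$
$D{\left(T \right)} = - \frac{8}{T}$ ($D{\left(T \right)} = - 4 \frac{2}{T} = - \frac{8}{T}$)
$s = - \frac{404}{9}$ ($s = -44 - \frac{8}{9} = - \frac{404}{9} \approx -44.889$)
$F{\left(-11,l \right)} + 51 s = -7 + 51 \left(- \frac{404}{9}\right) = -7 - \frac{6868}{3} = - \frac{6889}{3}$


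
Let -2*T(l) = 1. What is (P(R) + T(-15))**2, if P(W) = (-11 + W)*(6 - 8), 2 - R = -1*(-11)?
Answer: 6241/4 ≈ 1560.3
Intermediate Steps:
T(l) = -1/2 (T(l) = -1/2*1 = -1/2)
R = -9 (R = 2 - (-1)*(-11) = 2 - 1*11 = 2 - 11 = -9)
P(W) = 22 - 2*W (P(W) = (-11 + W)*(-2) = 22 - 2*W)
(P(R) + T(-15))**2 = ((22 - 2*(-9)) - 1/2)**2 = ((22 + 18) - 1/2)**2 = (40 - 1/2)**2 = (79/2)**2 = 6241/4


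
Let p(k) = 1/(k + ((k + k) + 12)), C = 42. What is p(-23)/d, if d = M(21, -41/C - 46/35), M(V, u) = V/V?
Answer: -1/57 ≈ -0.017544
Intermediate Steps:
M(V, u) = 1
d = 1
p(k) = 1/(12 + 3*k) (p(k) = 1/(k + (2*k + 12)) = 1/(k + (12 + 2*k)) = 1/(12 + 3*k))
p(-23)/d = (1/(3*(4 - 23)))/1 = ((⅓)/(-19))*1 = ((⅓)*(-1/19))*1 = -1/57*1 = -1/57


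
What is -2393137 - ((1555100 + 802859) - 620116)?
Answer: -4130980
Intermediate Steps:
-2393137 - ((1555100 + 802859) - 620116) = -2393137 - (2357959 - 620116) = -2393137 - 1*1737843 = -2393137 - 1737843 = -4130980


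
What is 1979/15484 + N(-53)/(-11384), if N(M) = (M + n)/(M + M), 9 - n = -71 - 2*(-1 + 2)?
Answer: 597129063/4671151184 ≈ 0.12783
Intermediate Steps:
n = 82 (n = 9 - (-71 - 2*(-1 + 2)) = 9 - (-71 - 2) = 9 - 1*(-73) = 9 + 73 = 82)
N(M) = (82 + M)/(2*M) (N(M) = (M + 82)/(M + M) = (82 + M)/((2*M)) = (82 + M)*(1/(2*M)) = (82 + M)/(2*M))
1979/15484 + N(-53)/(-11384) = 1979/15484 + ((½)*(82 - 53)/(-53))/(-11384) = 1979*(1/15484) + ((½)*(-1/53)*29)*(-1/11384) = 1979/15484 - 29/106*(-1/11384) = 1979/15484 + 29/1206704 = 597129063/4671151184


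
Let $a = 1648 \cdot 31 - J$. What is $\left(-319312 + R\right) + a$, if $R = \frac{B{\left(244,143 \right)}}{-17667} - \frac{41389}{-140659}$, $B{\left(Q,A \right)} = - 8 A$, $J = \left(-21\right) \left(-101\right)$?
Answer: $- \frac{51677886919802}{191155581} \approx -2.7034 \cdot 10^{5}$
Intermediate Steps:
$J = 2121$
$R = \frac{68625643}{191155581}$ ($R = \frac{\left(-8\right) 143}{-17667} - \frac{41389}{-140659} = \left(-1144\right) \left(- \frac{1}{17667}\right) - - \frac{41389}{140659} = \frac{88}{1359} + \frac{41389}{140659} = \frac{68625643}{191155581} \approx 0.359$)
$a = 48967$ ($a = 1648 \cdot 31 - 2121 = 51088 - 2121 = 48967$)
$\left(-319312 + R\right) + a = \left(-319312 + \frac{68625643}{191155581}\right) + 48967 = - \frac{61038202254629}{191155581} + 48967 = - \frac{51677886919802}{191155581}$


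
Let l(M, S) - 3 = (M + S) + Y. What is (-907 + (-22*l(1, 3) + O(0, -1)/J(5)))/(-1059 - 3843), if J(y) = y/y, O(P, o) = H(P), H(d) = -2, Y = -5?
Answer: 953/4902 ≈ 0.19441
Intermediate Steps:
O(P, o) = -2
J(y) = 1
l(M, S) = -2 + M + S (l(M, S) = 3 + ((M + S) - 5) = 3 + (-5 + M + S) = -2 + M + S)
(-907 + (-22*l(1, 3) + O(0, -1)/J(5)))/(-1059 - 3843) = (-907 + (-22*(-2 + 1 + 3) - 2/1))/(-1059 - 3843) = (-907 + (-22*2 - 2*1))/(-4902) = (-907 + (-44 - 2))*(-1/4902) = (-907 - 46)*(-1/4902) = -953*(-1/4902) = 953/4902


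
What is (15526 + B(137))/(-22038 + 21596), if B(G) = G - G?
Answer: -7763/221 ≈ -35.127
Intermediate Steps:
B(G) = 0
(15526 + B(137))/(-22038 + 21596) = (15526 + 0)/(-22038 + 21596) = 15526/(-442) = 15526*(-1/442) = -7763/221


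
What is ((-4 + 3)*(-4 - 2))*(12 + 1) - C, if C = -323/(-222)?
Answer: 16993/222 ≈ 76.545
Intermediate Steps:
C = 323/222 (C = -323*(-1/222) = 323/222 ≈ 1.4550)
((-4 + 3)*(-4 - 2))*(12 + 1) - C = ((-4 + 3)*(-4 - 2))*(12 + 1) - 1*323/222 = -1*(-6)*13 - 323/222 = 6*13 - 323/222 = 78 - 323/222 = 16993/222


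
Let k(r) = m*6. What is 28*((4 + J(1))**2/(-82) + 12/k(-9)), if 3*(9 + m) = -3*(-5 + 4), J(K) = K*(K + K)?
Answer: -791/41 ≈ -19.293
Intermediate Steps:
J(K) = 2*K**2 (J(K) = K*(2*K) = 2*K**2)
m = -8 (m = -9 + (-3*(-5 + 4))/3 = -9 + (-3*(-1))/3 = -9 + (1/3)*3 = -9 + 1 = -8)
k(r) = -48 (k(r) = -8*6 = -48)
28*((4 + J(1))**2/(-82) + 12/k(-9)) = 28*((4 + 2*1**2)**2/(-82) + 12/(-48)) = 28*((4 + 2*1)**2*(-1/82) + 12*(-1/48)) = 28*((4 + 2)**2*(-1/82) - 1/4) = 28*(6**2*(-1/82) - 1/4) = 28*(36*(-1/82) - 1/4) = 28*(-18/41 - 1/4) = 28*(-113/164) = -791/41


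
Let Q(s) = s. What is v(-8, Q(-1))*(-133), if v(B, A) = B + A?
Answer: 1197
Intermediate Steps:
v(B, A) = A + B
v(-8, Q(-1))*(-133) = (-1 - 8)*(-133) = -9*(-133) = 1197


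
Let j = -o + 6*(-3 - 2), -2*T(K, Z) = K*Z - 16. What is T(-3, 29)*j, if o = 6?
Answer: -1854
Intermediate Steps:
T(K, Z) = 8 - K*Z/2 (T(K, Z) = -(K*Z - 16)/2 = -(-16 + K*Z)/2 = 8 - K*Z/2)
j = -36 (j = -1*6 + 6*(-3 - 2) = -6 + 6*(-5) = -6 - 30 = -36)
T(-3, 29)*j = (8 - ½*(-3)*29)*(-36) = (8 + 87/2)*(-36) = (103/2)*(-36) = -1854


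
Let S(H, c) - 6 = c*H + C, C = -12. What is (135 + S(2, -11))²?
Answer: 11449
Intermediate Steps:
S(H, c) = -6 + H*c (S(H, c) = 6 + (c*H - 12) = 6 + (H*c - 12) = 6 + (-12 + H*c) = -6 + H*c)
(135 + S(2, -11))² = (135 + (-6 + 2*(-11)))² = (135 + (-6 - 22))² = (135 - 28)² = 107² = 11449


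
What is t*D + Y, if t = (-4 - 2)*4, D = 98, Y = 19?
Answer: -2333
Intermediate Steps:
t = -24 (t = -6*4 = -24)
t*D + Y = -24*98 + 19 = -2352 + 19 = -2333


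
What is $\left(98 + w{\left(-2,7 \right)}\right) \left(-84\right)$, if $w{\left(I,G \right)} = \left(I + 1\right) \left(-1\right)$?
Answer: $-8316$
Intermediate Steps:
$w{\left(I,G \right)} = -1 - I$ ($w{\left(I,G \right)} = \left(1 + I\right) \left(-1\right) = -1 - I$)
$\left(98 + w{\left(-2,7 \right)}\right) \left(-84\right) = \left(98 - -1\right) \left(-84\right) = \left(98 + \left(-1 + 2\right)\right) \left(-84\right) = \left(98 + 1\right) \left(-84\right) = 99 \left(-84\right) = -8316$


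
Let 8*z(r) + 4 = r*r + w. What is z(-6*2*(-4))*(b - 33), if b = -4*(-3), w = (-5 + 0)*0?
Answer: -12075/2 ≈ -6037.5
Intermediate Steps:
w = 0 (w = -5*0 = 0)
z(r) = -½ + r²/8 (z(r) = -½ + (r*r + 0)/8 = -½ + (r² + 0)/8 = -½ + r²/8)
b = 12
z(-6*2*(-4))*(b - 33) = (-½ + (-6*2*(-4))²/8)*(12 - 33) = (-½ + (-12*(-4))²/8)*(-21) = (-½ + (-1*(-48))²/8)*(-21) = (-½ + (⅛)*48²)*(-21) = (-½ + (⅛)*2304)*(-21) = (-½ + 288)*(-21) = (575/2)*(-21) = -12075/2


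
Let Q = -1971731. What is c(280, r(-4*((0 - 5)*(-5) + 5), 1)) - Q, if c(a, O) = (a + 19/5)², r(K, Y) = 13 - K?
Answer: 51306836/25 ≈ 2.0523e+6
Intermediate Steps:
c(a, O) = (19/5 + a)² (c(a, O) = (a + 19*(⅕))² = (a + 19/5)² = (19/5 + a)²)
c(280, r(-4*((0 - 5)*(-5) + 5), 1)) - Q = (19 + 5*280)²/25 - 1*(-1971731) = (19 + 1400)²/25 + 1971731 = (1/25)*1419² + 1971731 = (1/25)*2013561 + 1971731 = 2013561/25 + 1971731 = 51306836/25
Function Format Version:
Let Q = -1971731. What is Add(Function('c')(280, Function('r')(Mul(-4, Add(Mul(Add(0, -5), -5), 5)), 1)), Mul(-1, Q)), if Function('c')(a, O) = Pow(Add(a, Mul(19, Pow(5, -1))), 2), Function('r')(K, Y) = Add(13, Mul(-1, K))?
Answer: Rational(51306836, 25) ≈ 2.0523e+6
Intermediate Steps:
Function('c')(a, O) = Pow(Add(Rational(19, 5), a), 2) (Function('c')(a, O) = Pow(Add(a, Mul(19, Rational(1, 5))), 2) = Pow(Add(a, Rational(19, 5)), 2) = Pow(Add(Rational(19, 5), a), 2))
Add(Function('c')(280, Function('r')(Mul(-4, Add(Mul(Add(0, -5), -5), 5)), 1)), Mul(-1, Q)) = Add(Mul(Rational(1, 25), Pow(Add(19, Mul(5, 280)), 2)), Mul(-1, -1971731)) = Add(Mul(Rational(1, 25), Pow(Add(19, 1400), 2)), 1971731) = Add(Mul(Rational(1, 25), Pow(1419, 2)), 1971731) = Add(Mul(Rational(1, 25), 2013561), 1971731) = Add(Rational(2013561, 25), 1971731) = Rational(51306836, 25)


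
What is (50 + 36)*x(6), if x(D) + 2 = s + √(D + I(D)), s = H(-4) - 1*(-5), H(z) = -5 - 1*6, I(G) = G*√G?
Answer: -688 + 86*√(6 + 6*√6) ≈ -296.75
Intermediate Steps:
I(G) = G^(3/2)
H(z) = -11 (H(z) = -5 - 6 = -11)
s = -6 (s = -11 - 1*(-5) = -11 + 5 = -6)
x(D) = -8 + √(D + D^(3/2)) (x(D) = -2 + (-6 + √(D + D^(3/2))) = -8 + √(D + D^(3/2)))
(50 + 36)*x(6) = (50 + 36)*(-8 + √(6 + 6^(3/2))) = 86*(-8 + √(6 + 6*√6)) = -688 + 86*√(6 + 6*√6)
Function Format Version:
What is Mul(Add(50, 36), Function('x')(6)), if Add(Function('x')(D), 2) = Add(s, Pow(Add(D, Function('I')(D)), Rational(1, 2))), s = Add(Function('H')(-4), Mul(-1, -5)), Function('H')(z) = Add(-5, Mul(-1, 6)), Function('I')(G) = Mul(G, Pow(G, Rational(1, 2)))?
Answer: Add(-688, Mul(86, Pow(Add(6, Mul(6, Pow(6, Rational(1, 2)))), Rational(1, 2)))) ≈ -296.75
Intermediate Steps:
Function('I')(G) = Pow(G, Rational(3, 2))
Function('H')(z) = -11 (Function('H')(z) = Add(-5, -6) = -11)
s = -6 (s = Add(-11, Mul(-1, -5)) = Add(-11, 5) = -6)
Function('x')(D) = Add(-8, Pow(Add(D, Pow(D, Rational(3, 2))), Rational(1, 2))) (Function('x')(D) = Add(-2, Add(-6, Pow(Add(D, Pow(D, Rational(3, 2))), Rational(1, 2)))) = Add(-8, Pow(Add(D, Pow(D, Rational(3, 2))), Rational(1, 2))))
Mul(Add(50, 36), Function('x')(6)) = Mul(Add(50, 36), Add(-8, Pow(Add(6, Pow(6, Rational(3, 2))), Rational(1, 2)))) = Mul(86, Add(-8, Pow(Add(6, Mul(6, Pow(6, Rational(1, 2)))), Rational(1, 2)))) = Add(-688, Mul(86, Pow(Add(6, Mul(6, Pow(6, Rational(1, 2)))), Rational(1, 2))))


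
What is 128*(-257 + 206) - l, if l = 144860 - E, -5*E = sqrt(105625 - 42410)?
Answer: -151388 - sqrt(63215)/5 ≈ -1.5144e+5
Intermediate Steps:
E = -sqrt(63215)/5 (E = -sqrt(105625 - 42410)/5 = -sqrt(63215)/5 ≈ -50.285)
l = 144860 + sqrt(63215)/5 (l = 144860 - (-1)*sqrt(63215)/5 = 144860 + sqrt(63215)/5 ≈ 1.4491e+5)
128*(-257 + 206) - l = 128*(-257 + 206) - (144860 + sqrt(63215)/5) = 128*(-51) + (-144860 - sqrt(63215)/5) = -6528 + (-144860 - sqrt(63215)/5) = -151388 - sqrt(63215)/5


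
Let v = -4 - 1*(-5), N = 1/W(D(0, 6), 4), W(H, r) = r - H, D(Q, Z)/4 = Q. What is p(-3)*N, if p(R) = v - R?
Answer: 1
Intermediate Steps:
D(Q, Z) = 4*Q
N = 1/4 (N = 1/(4 - 4*0) = 1/(4 - 1*0) = 1/(4 + 0) = 1/4 ≈ 0.25000)
v = 1 (v = -4 + 5 = 1)
p(R) = 1 - R
p(-3)*N = (1 - 1*(-3))*(1/4) = (1 + 3)*(1/4) = 4*(1/4) = 1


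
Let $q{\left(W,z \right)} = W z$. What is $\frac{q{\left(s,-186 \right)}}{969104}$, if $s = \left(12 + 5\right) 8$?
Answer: $- \frac{1581}{60569} \approx -0.026102$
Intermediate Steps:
$s = 136$ ($s = 17 \cdot 8 = 136$)
$\frac{q{\left(s,-186 \right)}}{969104} = \frac{136 \left(-186\right)}{969104} = \left(-25296\right) \frac{1}{969104} = - \frac{1581}{60569}$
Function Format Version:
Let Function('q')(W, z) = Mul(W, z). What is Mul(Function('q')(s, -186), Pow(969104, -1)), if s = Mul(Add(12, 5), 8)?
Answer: Rational(-1581, 60569) ≈ -0.026102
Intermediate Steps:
s = 136 (s = Mul(17, 8) = 136)
Mul(Function('q')(s, -186), Pow(969104, -1)) = Mul(Mul(136, -186), Pow(969104, -1)) = Mul(-25296, Rational(1, 969104)) = Rational(-1581, 60569)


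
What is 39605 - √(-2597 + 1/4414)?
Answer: 39605 - I*√50598374998/4414 ≈ 39605.0 - 50.961*I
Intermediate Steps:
39605 - √(-2597 + 1/4414) = 39605 - √(-11463157/4414) = 39605 - I*√50598374998/4414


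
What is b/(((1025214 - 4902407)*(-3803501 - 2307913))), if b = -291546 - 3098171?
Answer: -3389717/23695131580902 ≈ -1.4306e-7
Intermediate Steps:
b = -3389717
b/(((1025214 - 4902407)*(-3803501 - 2307913))) = -3389717*1/((-3803501 - 2307913)*(1025214 - 4902407)) = -3389717/((-3877193*(-6111414))) = -3389717/23695131580902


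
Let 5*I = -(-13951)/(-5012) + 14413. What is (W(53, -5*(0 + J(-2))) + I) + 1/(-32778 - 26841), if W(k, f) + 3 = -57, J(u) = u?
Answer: 120465137161/42687204 ≈ 2822.0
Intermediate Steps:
W(k, f) = -60 (W(k, f) = -3 - 57 = -60)
I = 2063543/716 (I = (-(-13951)/(-5012) + 14413)/5 = (-(-13951)*(-1)/5012 + 14413)/5 = (-1*1993/716 + 14413)/5 = (-1993/716 + 14413)/5 = (1/5)*(10317715/716) = 2063543/716 ≈ 2882.0)
(W(53, -5*(0 + J(-2))) + I) + 1/(-32778 - 26841) = (-60 + 2063543/716) + 1/(-32778 - 26841) = 2020583/716 + 1/(-59619) = 2020583/716 - 1/59619 = 120465137161/42687204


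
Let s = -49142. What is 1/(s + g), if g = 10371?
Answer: -1/38771 ≈ -2.5792e-5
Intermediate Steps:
1/(s + g) = 1/(-49142 + 10371) = 1/(-38771) = -1/38771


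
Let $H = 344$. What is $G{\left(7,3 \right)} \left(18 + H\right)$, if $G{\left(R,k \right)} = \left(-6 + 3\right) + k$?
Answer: $0$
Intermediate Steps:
$G{\left(R,k \right)} = -3 + k$
$G{\left(7,3 \right)} \left(18 + H\right) = \left(-3 + 3\right) \left(18 + 344\right) = 0 \cdot 362 = 0$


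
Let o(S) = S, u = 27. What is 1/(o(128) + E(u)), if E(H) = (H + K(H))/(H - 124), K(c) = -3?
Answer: 97/12392 ≈ 0.0078276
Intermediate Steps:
E(H) = (-3 + H)/(-124 + H) (E(H) = (H - 3)/(H - 124) = (-3 + H)/(-124 + H))
1/(o(128) + E(u)) = 1/(128 + (-3 + 27)/(-124 + 27)) = 1/(128 + 24/(-97)) = 1/(128 - 1/97*24) = 1/(128 - 24/97) = 1/(12392/97) = 97/12392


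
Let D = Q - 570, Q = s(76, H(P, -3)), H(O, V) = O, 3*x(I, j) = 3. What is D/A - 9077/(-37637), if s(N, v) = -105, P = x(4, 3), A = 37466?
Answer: 314673907/1410107842 ≈ 0.22316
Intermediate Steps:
x(I, j) = 1 (x(I, j) = (1/3)*3 = 1)
P = 1
Q = -105
D = -675 (D = -105 - 570 = -675)
D/A - 9077/(-37637) = -675/37466 - 9077/(-37637) = -675*1/37466 - 9077*(-1/37637) = -675/37466 + 9077/37637 = 314673907/1410107842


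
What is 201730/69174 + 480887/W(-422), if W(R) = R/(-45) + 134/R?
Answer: 157933682275510/2975415849 ≈ 53080.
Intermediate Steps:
W(R) = 134/R - R/45 (W(R) = R*(-1/45) + 134/R = -R/45 + 134/R = 134/R - R/45)
201730/69174 + 480887/W(-422) = 201730/69174 + 480887/(134/(-422) - 1/45*(-422)) = 201730*(1/69174) + 480887/(134*(-1/422) + 422/45) = 100865/34587 + 480887/(-67/211 + 422/45) = 100865/34587 + 480887/(86027/9495) = 100865/34587 + 480887*(9495/86027) = 100865/34587 + 4566022065/86027 = 157933682275510/2975415849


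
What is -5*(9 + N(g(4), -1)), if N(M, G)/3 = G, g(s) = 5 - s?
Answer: -30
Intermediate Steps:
N(M, G) = 3*G
-5*(9 + N(g(4), -1)) = -5*(9 + 3*(-1)) = -5*(9 - 3) = -5*6 = -30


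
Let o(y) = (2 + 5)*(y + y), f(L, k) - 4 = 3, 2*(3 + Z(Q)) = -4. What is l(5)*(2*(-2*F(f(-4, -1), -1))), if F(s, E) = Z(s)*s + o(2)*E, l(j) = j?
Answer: 1260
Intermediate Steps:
Z(Q) = -5 (Z(Q) = -3 + (½)*(-4) = -3 - 2 = -5)
f(L, k) = 7 (f(L, k) = 4 + 3 = 7)
o(y) = 14*y (o(y) = 7*(2*y) = 14*y)
F(s, E) = -5*s + 28*E (F(s, E) = -5*s + (14*2)*E = -5*s + 28*E)
l(5)*(2*(-2*F(f(-4, -1), -1))) = 5*(2*(-2*(-5*7 + 28*(-1)))) = 5*(2*(-2*(-35 - 28))) = 5*(2*(-2*(-63))) = 5*(2*126) = 5*252 = 1260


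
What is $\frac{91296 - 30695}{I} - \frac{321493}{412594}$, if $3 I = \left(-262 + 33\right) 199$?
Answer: $- \frac{89661584485}{18802321174} \approx -4.7686$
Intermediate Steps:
$I = - \frac{45571}{3}$ ($I = \frac{\left(-262 + 33\right) 199}{3} = \frac{\left(-229\right) 199}{3} = \frac{1}{3} \left(-45571\right) = - \frac{45571}{3} \approx -15190.0$)
$\frac{91296 - 30695}{I} - \frac{321493}{412594} = \frac{91296 - 30695}{- \frac{45571}{3}} - \frac{321493}{412594} = \left(91296 - 30695\right) \left(- \frac{3}{45571}\right) - \frac{321493}{412594} = 60601 \left(- \frac{3}{45571}\right) - \frac{321493}{412594} = - \frac{181803}{45571} - \frac{321493}{412594} = - \frac{89661584485}{18802321174}$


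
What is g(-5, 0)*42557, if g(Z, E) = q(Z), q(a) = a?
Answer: -212785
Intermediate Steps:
g(Z, E) = Z
g(-5, 0)*42557 = -5*42557 = -212785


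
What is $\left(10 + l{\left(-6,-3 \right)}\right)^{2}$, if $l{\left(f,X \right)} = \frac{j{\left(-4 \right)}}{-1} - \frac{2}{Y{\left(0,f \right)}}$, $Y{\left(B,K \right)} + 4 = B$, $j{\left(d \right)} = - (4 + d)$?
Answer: $\frac{441}{4} \approx 110.25$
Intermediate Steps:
$j{\left(d \right)} = -4 - d$
$Y{\left(B,K \right)} = -4 + B$
$l{\left(f,X \right)} = \frac{1}{2}$ ($l{\left(f,X \right)} = \frac{-4 - -4}{-1} - \frac{2}{-4 + 0} = \left(-4 + 4\right) \left(-1\right) - \frac{2}{-4} = 0 \left(-1\right) - - \frac{1}{2} = 0 + \frac{1}{2} = \frac{1}{2}$)
$\left(10 + l{\left(-6,-3 \right)}\right)^{2} = \left(10 + \frac{1}{2}\right)^{2} = \left(\frac{21}{2}\right)^{2} = \frac{441}{4}$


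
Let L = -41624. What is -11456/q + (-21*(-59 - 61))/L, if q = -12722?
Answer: 27799069/33096283 ≈ 0.83994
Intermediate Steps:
-11456/q + (-21*(-59 - 61))/L = -11456/(-12722) - 21*(-59 - 61)/(-41624) = -11456*(-1/12722) - 21*(-120)*(-1/41624) = 5728/6361 + 2520*(-1/41624) = 5728/6361 - 315/5203 = 27799069/33096283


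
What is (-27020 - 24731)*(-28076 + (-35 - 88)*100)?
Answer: 2089498376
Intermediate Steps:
(-27020 - 24731)*(-28076 + (-35 - 88)*100) = -51751*(-28076 - 123*100) = -51751*(-28076 - 12300) = -51751*(-40376) = 2089498376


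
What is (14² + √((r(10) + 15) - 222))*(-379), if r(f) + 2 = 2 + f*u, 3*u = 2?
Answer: -74284 - 379*I*√1803/3 ≈ -74284.0 - 5364.3*I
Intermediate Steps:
u = ⅔ (u = (⅓)*2 = ⅔ ≈ 0.66667)
r(f) = 2*f/3 (r(f) = -2 + (2 + f*(⅔)) = -2 + (2 + 2*f/3) = 2*f/3)
(14² + √((r(10) + 15) - 222))*(-379) = (14² + √(((⅔)*10 + 15) - 222))*(-379) = (196 + √((20/3 + 15) - 222))*(-379) = (196 + √(65/3 - 222))*(-379) = (196 + √(-601/3))*(-379) = (196 + I*√1803/3)*(-379) = -74284 - 379*I*√1803/3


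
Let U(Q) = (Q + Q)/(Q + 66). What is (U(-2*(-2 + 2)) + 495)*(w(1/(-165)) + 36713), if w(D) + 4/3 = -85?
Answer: 18130200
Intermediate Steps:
w(D) = -259/3 (w(D) = -4/3 - 85 = -259/3)
U(Q) = 2*Q/(66 + Q) (U(Q) = (2*Q)/(66 + Q) = 2*Q/(66 + Q))
(U(-2*(-2 + 2)) + 495)*(w(1/(-165)) + 36713) = (2*(-2*(-2 + 2))/(66 - 2*(-2 + 2)) + 495)*(-259/3 + 36713) = (2*(-2*0)/(66 - 2*0) + 495)*(109880/3) = (2*0/(66 + 0) + 495)*(109880/3) = (2*0/66 + 495)*(109880/3) = (2*0*(1/66) + 495)*(109880/3) = (0 + 495)*(109880/3) = 495*(109880/3) = 18130200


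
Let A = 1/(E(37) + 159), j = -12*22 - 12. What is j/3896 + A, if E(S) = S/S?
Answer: -5033/77920 ≈ -0.064592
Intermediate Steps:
E(S) = 1
j = -276 (j = -264 - 12 = -276)
A = 1/160 (A = 1/(1 + 159) = 1/160 ≈ 0.0062500)
j/3896 + A = -276/3896 + 1/160 = -276*1/3896 + 1/160 = -69/974 + 1/160 = -5033/77920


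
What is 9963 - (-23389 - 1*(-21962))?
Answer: 11390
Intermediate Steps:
9963 - (-23389 - 1*(-21962)) = 9963 - (-23389 + 21962) = 9963 - 1*(-1427) = 9963 + 1427 = 11390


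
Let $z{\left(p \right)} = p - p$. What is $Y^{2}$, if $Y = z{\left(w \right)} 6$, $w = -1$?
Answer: $0$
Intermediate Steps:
$z{\left(p \right)} = 0$
$Y = 0$ ($Y = 0 \cdot 6 = 0$)
$Y^{2} = 0^{2} = 0$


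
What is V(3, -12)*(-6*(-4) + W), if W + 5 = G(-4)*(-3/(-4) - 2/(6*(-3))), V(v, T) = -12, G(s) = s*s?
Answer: -1180/3 ≈ -393.33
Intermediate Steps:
G(s) = s²
W = 79/9 (W = -5 + (-4)²*(-3/(-4) - 2/(6*(-3))) = -5 + 16*(-3*(-¼) - 2/(-18)) = -5 + 16*(¾ - 2*(-1/18)) = -5 + 16*(¾ + ⅑) = -5 + 16*(31/36) = -5 + 124/9 = 79/9 ≈ 8.7778)
V(3, -12)*(-6*(-4) + W) = -12*(-6*(-4) + 79/9) = -12*(24 + 79/9) = -12*295/9 = -1180/3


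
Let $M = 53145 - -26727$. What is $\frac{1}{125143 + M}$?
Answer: $\frac{1}{205015} \approx 4.8777 \cdot 10^{-6}$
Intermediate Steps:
$M = 79872$ ($M = 53145 + 26727 = 79872$)
$\frac{1}{125143 + M} = \frac{1}{125143 + 79872} = \frac{1}{205015}$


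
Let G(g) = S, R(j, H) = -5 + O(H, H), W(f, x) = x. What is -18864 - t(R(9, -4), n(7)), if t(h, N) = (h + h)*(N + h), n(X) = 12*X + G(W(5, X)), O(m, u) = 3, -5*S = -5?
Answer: -18532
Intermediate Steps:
S = 1 (S = -⅕*(-5) = 1)
R(j, H) = -2 (R(j, H) = -5 + 3 = -2)
G(g) = 1
n(X) = 1 + 12*X (n(X) = 12*X + 1 = 1 + 12*X)
t(h, N) = 2*h*(N + h) (t(h, N) = (2*h)*(N + h) = 2*h*(N + h))
-18864 - t(R(9, -4), n(7)) = -18864 - 2*(-2)*((1 + 12*7) - 2) = -18864 - 2*(-2)*((1 + 84) - 2) = -18864 - 2*(-2)*(85 - 2) = -18864 - 2*(-2)*83 = -18864 - 1*(-332) = -18864 + 332 = -18532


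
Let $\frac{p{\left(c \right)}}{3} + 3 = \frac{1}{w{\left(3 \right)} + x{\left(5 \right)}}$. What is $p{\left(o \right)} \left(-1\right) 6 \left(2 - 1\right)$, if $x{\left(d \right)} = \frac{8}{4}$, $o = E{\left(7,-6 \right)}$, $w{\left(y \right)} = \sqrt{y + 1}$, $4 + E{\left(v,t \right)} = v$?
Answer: $\frac{99}{2} \approx 49.5$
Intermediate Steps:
$E{\left(v,t \right)} = -4 + v$
$w{\left(y \right)} = \sqrt{1 + y}$
$o = 3$ ($o = -4 + 7 = 3$)
$x{\left(d \right)} = 2$ ($x{\left(d \right)} = 8 \cdot \frac{1}{4} = 2$)
$p{\left(c \right)} = - \frac{33}{4}$ ($p{\left(c \right)} = -9 + \frac{3}{\sqrt{1 + 3} + 2} = -9 + \frac{3}{\sqrt{4} + 2} = -9 + \frac{3}{2 + 2} = -9 + \frac{3}{4} = - \frac{33}{4}$)
$p{\left(o \right)} \left(-1\right) 6 \left(2 - 1\right) = - \frac{33 \left(-1\right) 6 \left(2 - 1\right)}{4} = - \frac{33 \left(\left(-6\right) 1\right)}{4} = \left(- \frac{33}{4}\right) \left(-6\right) = \frac{99}{2}$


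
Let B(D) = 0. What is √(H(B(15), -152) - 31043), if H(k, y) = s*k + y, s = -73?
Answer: I*√31195 ≈ 176.62*I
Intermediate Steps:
H(k, y) = y - 73*k (H(k, y) = -73*k + y = y - 73*k)
√(H(B(15), -152) - 31043) = √((-152 - 73*0) - 31043) = √((-152 + 0) - 31043) = √(-152 - 31043) = √(-31195) = I*√31195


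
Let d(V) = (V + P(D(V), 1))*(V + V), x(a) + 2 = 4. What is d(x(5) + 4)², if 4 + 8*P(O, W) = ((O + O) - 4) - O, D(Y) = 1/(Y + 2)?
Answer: 927369/256 ≈ 3622.5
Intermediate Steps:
x(a) = 2 (x(a) = -2 + 4 = 2)
D(Y) = 1/(2 + Y)
P(O, W) = -1 + O/8 (P(O, W) = -½ + (((O + O) - 4) - O)/8 = -½ + ((2*O - 4) - O)/8 = -½ + ((-4 + 2*O) - O)/8 = -½ + (-4 + O)/8 = -½ + (-½ + O/8) = -1 + O/8)
d(V) = 2*V*(-1 + V + 1/(8*(2 + V))) (d(V) = (V + (-1 + 1/(8*(2 + V))))*(V + V) = (-1 + V + 1/(8*(2 + V)))*(2*V) = 2*V*(-1 + V + 1/(8*(2 + V))))
d(x(5) + 4)² = ((2 + 4)*(1 + 8*(-1 + (2 + 4))*(2 + (2 + 4)))/(4*(2 + (2 + 4))))² = ((¼)*6*(1 + 8*(-1 + 6)*(2 + 6))/(2 + 6))² = ((¼)*6*(1 + 8*5*8)/8)² = ((¼)*6*(⅛)*(1 + 320))² = ((¼)*6*(⅛)*321)² = (963/16)² = 927369/256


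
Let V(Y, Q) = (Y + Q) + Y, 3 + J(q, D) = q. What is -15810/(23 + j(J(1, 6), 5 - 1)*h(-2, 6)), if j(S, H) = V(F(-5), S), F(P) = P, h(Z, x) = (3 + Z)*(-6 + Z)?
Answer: -930/7 ≈ -132.86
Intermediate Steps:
J(q, D) = -3 + q
h(Z, x) = (-6 + Z)*(3 + Z)
V(Y, Q) = Q + 2*Y (V(Y, Q) = (Q + Y) + Y = Q + 2*Y)
j(S, H) = -10 + S (j(S, H) = S + 2*(-5) = S - 10 = -10 + S)
-15810/(23 + j(J(1, 6), 5 - 1)*h(-2, 6)) = -15810/(23 + (-10 + (-3 + 1))*(-18 + (-2)² - 3*(-2))) = -15810/(23 + (-10 - 2)*(-18 + 4 + 6)) = -15810/(23 - 12*(-8)) = -15810/(23 + 96) = -15810/119 = -15810*1/119 = -930/7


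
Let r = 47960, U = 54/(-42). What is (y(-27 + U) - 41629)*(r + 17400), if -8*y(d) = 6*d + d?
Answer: -2719253780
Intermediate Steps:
U = -9/7 (U = 54*(-1/42) = -9/7 ≈ -1.2857)
y(d) = -7*d/8 (y(d) = -(6*d + d)/8 = -7*d/8)
(y(-27 + U) - 41629)*(r + 17400) = (-7*(-27 - 9/7)/8 - 41629)*(47960 + 17400) = (-7/8*(-198/7) - 41629)*65360 = (99/4 - 41629)*65360 = -166417/4*65360 = -2719253780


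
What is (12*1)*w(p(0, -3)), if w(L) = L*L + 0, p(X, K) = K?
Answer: 108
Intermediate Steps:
w(L) = L² (w(L) = L² + 0 = L²)
(12*1)*w(p(0, -3)) = (12*1)*(-3)² = 12*9 = 108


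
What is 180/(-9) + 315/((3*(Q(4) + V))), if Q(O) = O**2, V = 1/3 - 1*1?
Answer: -605/46 ≈ -13.152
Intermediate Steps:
V = -2/3 (V = 1/3 - 1 = -2/3 ≈ -0.66667)
180/(-9) + 315/((3*(Q(4) + V))) = 180/(-9) + 315/((3*(4**2 - 2/3))) = 180*(-1/9) + 315/((3*(16 - 2/3))) = -20 + 315/((3*(46/3))) = -20 + 315/46 = -605/46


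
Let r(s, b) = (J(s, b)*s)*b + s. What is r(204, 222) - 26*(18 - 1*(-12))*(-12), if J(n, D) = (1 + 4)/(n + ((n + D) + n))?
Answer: 1367136/139 ≈ 9835.5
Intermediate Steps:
J(n, D) = 5/(D + 3*n) (J(n, D) = 5/(n + ((D + n) + n)) = 5/(n + (D + 2*n)) = 5/(D + 3*n))
r(s, b) = s + 5*b*s/(b + 3*s) (r(s, b) = ((5/(b + 3*s))*s)*b + s = (5*s/(b + 3*s))*b + s = 5*b*s/(b + 3*s) + s = s + 5*b*s/(b + 3*s))
r(204, 222) - 26*(18 - 1*(-12))*(-12) = 3*204*(204 + 2*222)/(222 + 3*204) - 26*(18 - 1*(-12))*(-12) = 3*204*(204 + 444)/(222 + 612) - 26*(18 + 12)*(-12) = 3*204*648/834 - 26*30*(-12) = 3*204*(1/834)*648 - 780*(-12) = 66096/139 - 1*(-9360) = 66096/139 + 9360 = 1367136/139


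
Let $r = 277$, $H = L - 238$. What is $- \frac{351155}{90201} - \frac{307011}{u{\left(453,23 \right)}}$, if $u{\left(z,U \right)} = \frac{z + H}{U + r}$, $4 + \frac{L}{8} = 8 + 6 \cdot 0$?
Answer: $- \frac{8307896498585}{22279647} \approx -3.7289 \cdot 10^{5}$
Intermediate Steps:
$L = 32$ ($L = -32 + 8 \left(8 + 6 \cdot 0\right) = -32 + 8 \left(8 + 0\right) = -32 + 8 \cdot 8 = -32 + 64 = 32$)
$H = -206$ ($H = 32 - 238 = -206$)
$u{\left(z,U \right)} = \frac{-206 + z}{277 + U}$ ($u{\left(z,U \right)} = \frac{z - 206}{U + 277} = \frac{-206 + z}{277 + U}$)
$- \frac{351155}{90201} - \frac{307011}{u{\left(453,23 \right)}} = - \frac{351155}{90201} - \frac{307011}{\frac{1}{277 + 23} \left(-206 + 453\right)} = \left(-351155\right) \frac{1}{90201} - \frac{307011}{\frac{1}{300} \cdot 247} = - \frac{351155}{90201} - \frac{307011}{\frac{1}{300} \cdot 247} = - \frac{351155}{90201} - \frac{307011}{\frac{247}{300}} = - \frac{351155}{90201} - \frac{92103300}{247} = - \frac{8307896498585}{22279647}$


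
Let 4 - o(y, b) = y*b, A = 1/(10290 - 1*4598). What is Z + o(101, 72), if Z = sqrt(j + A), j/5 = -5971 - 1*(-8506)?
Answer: -7268 + sqrt(102663901723)/2846 ≈ -7155.4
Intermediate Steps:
j = 12675 (j = 5*(-5971 - 1*(-8506)) = 5*(-5971 + 8506) = 5*2535 = 12675)
A = 1/5692 (A = 1/(10290 - 4598) = 1/5692 ≈ 0.00017569)
Z = sqrt(102663901723)/2846 (Z = sqrt(12675 + 1/5692) = sqrt(72146101/5692) = sqrt(102663901723)/2846 ≈ 112.58)
o(y, b) = 4 - b*y (o(y, b) = 4 - y*b = 4 - b*y)
Z + o(101, 72) = sqrt(102663901723)/2846 + (4 - 1*72*101) = sqrt(102663901723)/2846 + (4 - 7272) = sqrt(102663901723)/2846 - 7268 = -7268 + sqrt(102663901723)/2846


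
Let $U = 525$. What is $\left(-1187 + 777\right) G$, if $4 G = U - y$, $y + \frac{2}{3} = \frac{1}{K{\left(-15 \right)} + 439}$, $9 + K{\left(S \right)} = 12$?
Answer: $- \frac{142891355}{2652} \approx -53881.0$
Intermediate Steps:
$K{\left(S \right)} = 3$ ($K{\left(S \right)} = -9 + 12 = 3$)
$y = - \frac{881}{1326}$ ($y = - \frac{2}{3} + \frac{1}{3 + 439} = - \frac{2}{3} + \frac{1}{442} = - \frac{881}{1326} \approx -0.6644$)
$G = \frac{697031}{5304}$ ($G = \frac{525 - - \frac{881}{1326}}{4} = \frac{525 + \frac{881}{1326}}{4} = \frac{1}{4} \cdot \frac{697031}{1326} = \frac{697031}{5304} \approx 131.42$)
$\left(-1187 + 777\right) G = \left(-1187 + 777\right) \frac{697031}{5304} = \left(-410\right) \frac{697031}{5304} = - \frac{142891355}{2652}$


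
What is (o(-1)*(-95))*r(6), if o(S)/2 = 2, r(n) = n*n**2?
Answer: -82080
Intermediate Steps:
r(n) = n**3
o(S) = 4 (o(S) = 2*2 = 4)
(o(-1)*(-95))*r(6) = (4*(-95))*6**3 = -380*216 = -82080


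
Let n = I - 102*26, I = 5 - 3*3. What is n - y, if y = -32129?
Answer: 29473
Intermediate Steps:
I = -4 (I = 5 - 9 = -4)
n = -2656 (n = -4 - 102*26 = -4 - 2652 = -2656)
n - y = -2656 - 1*(-32129) = -2656 + 32129 = 29473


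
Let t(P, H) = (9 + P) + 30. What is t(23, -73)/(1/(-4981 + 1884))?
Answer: -192014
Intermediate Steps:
t(P, H) = 39 + P
t(23, -73)/(1/(-4981 + 1884)) = (39 + 23)/(1/(-4981 + 1884)) = 62/(1/(-3097)) = 62/(-1/3097) = 62*(-3097) = -192014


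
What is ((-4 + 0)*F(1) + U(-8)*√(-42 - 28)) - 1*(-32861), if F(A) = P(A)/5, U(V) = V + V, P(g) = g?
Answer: 164301/5 - 16*I*√70 ≈ 32860.0 - 133.87*I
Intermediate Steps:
U(V) = 2*V
F(A) = A/5
((-4 + 0)*F(1) + U(-8)*√(-42 - 28)) - 1*(-32861) = ((-4 + 0)*((⅕)*1) + (2*(-8))*√(-42 - 28)) - 1*(-32861) = (-4*⅕ - 16*I*√70) + 32861 = (-⅘ - 16*I*√70) + 32861 = 164301/5 - 16*I*√70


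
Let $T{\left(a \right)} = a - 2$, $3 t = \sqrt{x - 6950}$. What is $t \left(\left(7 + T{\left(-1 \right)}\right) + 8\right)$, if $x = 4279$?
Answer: $4 i \sqrt{2671} \approx 206.73 i$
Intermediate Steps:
$t = \frac{i \sqrt{2671}}{3}$ ($t = \frac{\sqrt{4279 - 6950}}{3} = \frac{\sqrt{-2671}}{3} = \frac{i \sqrt{2671}}{3} \approx 17.227 i$)
$T{\left(a \right)} = -2 + a$
$t \left(\left(7 + T{\left(-1 \right)}\right) + 8\right) = \frac{i \sqrt{2671}}{3} \left(\left(7 - 3\right) + 8\right) = \frac{i \sqrt{2671}}{3} \left(4 + 8\right) = \frac{i \sqrt{2671}}{3} \cdot 12 = 4 i \sqrt{2671}$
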